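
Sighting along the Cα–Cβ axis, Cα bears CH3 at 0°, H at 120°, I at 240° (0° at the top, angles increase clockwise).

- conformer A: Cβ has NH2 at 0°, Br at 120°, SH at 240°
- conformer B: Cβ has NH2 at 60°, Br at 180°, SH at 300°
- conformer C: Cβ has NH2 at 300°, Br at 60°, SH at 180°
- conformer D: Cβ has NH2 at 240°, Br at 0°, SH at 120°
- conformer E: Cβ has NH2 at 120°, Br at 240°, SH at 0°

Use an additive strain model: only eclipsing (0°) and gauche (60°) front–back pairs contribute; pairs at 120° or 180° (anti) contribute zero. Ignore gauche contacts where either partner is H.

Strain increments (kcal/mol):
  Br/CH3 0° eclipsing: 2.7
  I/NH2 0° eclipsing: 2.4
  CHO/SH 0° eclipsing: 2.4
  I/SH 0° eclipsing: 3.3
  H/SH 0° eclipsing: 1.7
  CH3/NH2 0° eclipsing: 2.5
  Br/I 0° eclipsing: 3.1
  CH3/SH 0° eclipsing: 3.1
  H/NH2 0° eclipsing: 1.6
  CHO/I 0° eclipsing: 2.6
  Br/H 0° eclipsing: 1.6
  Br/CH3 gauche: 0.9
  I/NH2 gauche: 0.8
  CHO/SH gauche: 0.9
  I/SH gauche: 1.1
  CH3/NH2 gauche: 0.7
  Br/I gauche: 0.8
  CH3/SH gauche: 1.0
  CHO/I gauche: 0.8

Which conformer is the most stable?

C

A (eclipsed): CH3(0°)/NH2(0°) eclipsed 2.5; H(120°)/Br(120°) eclipsed 1.6; I(240°)/SH(240°) eclipsed 3.3 → 7.4 kcal/mol.
B (staggered): CH3(0°)/NH2(60°) gauche 0.7; CH3(0°)/SH(300°) gauche 1.0; I(240°)/Br(180°) gauche 0.8; I(240°)/SH(300°) gauche 1.1 → 3.6 kcal/mol.
C (staggered): CH3(0°)/NH2(300°) gauche 0.7; CH3(0°)/Br(60°) gauche 0.9; I(240°)/NH2(300°) gauche 0.8; I(240°)/SH(180°) gauche 1.1 → 3.5 kcal/mol.
D (eclipsed): CH3(0°)/Br(0°) eclipsed 2.7; H(120°)/SH(120°) eclipsed 1.7; I(240°)/NH2(240°) eclipsed 2.4 → 6.8 kcal/mol.
E (eclipsed): CH3(0°)/SH(0°) eclipsed 3.1; H(120°)/NH2(120°) eclipsed 1.6; I(240°)/Br(240°) eclipsed 3.1 → 7.8 kcal/mol.
C has the lowest total (3.5 kcal/mol).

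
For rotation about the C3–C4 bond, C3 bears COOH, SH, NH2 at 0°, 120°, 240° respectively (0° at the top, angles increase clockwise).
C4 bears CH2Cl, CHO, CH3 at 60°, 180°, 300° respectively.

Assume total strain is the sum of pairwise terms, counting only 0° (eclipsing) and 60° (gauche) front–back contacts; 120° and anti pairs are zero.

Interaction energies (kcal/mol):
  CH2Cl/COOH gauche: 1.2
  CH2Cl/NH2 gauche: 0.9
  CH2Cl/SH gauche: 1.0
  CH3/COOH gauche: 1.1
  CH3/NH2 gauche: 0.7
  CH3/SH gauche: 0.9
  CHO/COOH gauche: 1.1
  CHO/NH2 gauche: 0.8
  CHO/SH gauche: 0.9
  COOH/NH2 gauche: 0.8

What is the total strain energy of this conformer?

5.7 kcal/mol

This conformer (staggered): COOH–CH2Cl gauche, COOH–CH3 gauche, SH–CH2Cl gauche, SH–CHO gauche, NH2–CHO gauche, NH2–CH3 gauche; 1.2 + 1.1 + 1.0 + 0.9 + 0.8 + 0.7 = 5.7 kcal/mol.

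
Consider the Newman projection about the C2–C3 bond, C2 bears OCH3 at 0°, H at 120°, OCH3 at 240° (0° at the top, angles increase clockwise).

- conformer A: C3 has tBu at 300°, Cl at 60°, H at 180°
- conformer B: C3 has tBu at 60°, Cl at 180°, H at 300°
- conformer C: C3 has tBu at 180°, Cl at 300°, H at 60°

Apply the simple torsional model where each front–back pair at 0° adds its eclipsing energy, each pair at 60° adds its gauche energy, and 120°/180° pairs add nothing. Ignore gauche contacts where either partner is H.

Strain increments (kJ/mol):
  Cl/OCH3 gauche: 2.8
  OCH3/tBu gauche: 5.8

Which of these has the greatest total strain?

A

A (staggered): OCH3(0°)/tBu(300°) gauche 5.8; OCH3(0°)/Cl(60°) gauche 2.8; OCH3(240°)/tBu(300°) gauche 5.8 → 14.4 kJ/mol.
B (staggered): OCH3(0°)/tBu(60°) gauche 5.8; OCH3(240°)/Cl(180°) gauche 2.8 → 8.6 kJ/mol.
C (staggered): OCH3(0°)/Cl(300°) gauche 2.8; OCH3(240°)/tBu(180°) gauche 5.8; OCH3(240°)/Cl(300°) gauche 2.8 → 11.4 kJ/mol.
A has the highest total (14.4 kJ/mol).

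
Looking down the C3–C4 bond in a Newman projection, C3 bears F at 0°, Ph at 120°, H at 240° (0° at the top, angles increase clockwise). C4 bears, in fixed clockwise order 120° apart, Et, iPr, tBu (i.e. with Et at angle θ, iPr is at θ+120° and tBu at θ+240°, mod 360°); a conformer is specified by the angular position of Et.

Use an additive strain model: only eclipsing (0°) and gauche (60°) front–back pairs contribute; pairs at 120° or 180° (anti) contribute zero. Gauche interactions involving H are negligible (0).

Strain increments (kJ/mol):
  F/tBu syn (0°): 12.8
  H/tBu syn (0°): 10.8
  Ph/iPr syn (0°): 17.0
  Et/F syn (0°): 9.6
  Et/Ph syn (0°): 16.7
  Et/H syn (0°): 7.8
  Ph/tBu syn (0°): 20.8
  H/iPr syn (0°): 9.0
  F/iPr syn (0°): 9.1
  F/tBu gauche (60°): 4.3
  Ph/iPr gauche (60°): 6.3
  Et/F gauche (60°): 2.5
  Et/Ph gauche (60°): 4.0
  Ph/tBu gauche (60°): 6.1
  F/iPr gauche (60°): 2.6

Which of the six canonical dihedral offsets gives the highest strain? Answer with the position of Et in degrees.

Et at 0° (eclipsed): F(0°)/Et(0°) eclipsed 9.6; Ph(120°)/iPr(120°) eclipsed 17.0; H(240°)/tBu(240°) eclipsed 10.8 → 37.4 kJ/mol.
Et at 60° (staggered): F(0°)/Et(60°) gauche 2.5; F(0°)/tBu(300°) gauche 4.3; Ph(120°)/Et(60°) gauche 4.0; Ph(120°)/iPr(180°) gauche 6.3 → 17.1 kJ/mol.
Et at 120° (eclipsed): F(0°)/tBu(0°) eclipsed 12.8; Ph(120°)/Et(120°) eclipsed 16.7; H(240°)/iPr(240°) eclipsed 9.0 → 38.5 kJ/mol.
Et at 180° (staggered): F(0°)/iPr(300°) gauche 2.6; F(0°)/tBu(60°) gauche 4.3; Ph(120°)/Et(180°) gauche 4.0; Ph(120°)/tBu(60°) gauche 6.1 → 17.0 kJ/mol.
Et at 240° (eclipsed): F(0°)/iPr(0°) eclipsed 9.1; Ph(120°)/tBu(120°) eclipsed 20.8; H(240°)/Et(240°) eclipsed 7.8 → 37.7 kJ/mol.
Et at 300° (staggered): F(0°)/Et(300°) gauche 2.5; F(0°)/iPr(60°) gauche 2.6; Ph(120°)/iPr(60°) gauche 6.3; Ph(120°)/tBu(180°) gauche 6.1 → 17.5 kJ/mol.
The maximum (38.5 kJ/mol) occurs with Et at 120°.

120°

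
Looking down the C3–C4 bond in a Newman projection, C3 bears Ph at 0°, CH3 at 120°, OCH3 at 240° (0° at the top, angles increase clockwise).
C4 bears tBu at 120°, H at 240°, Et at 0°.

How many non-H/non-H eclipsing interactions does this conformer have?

2

Non-H eclipsing pairs: Ph(0°)/Et(0°); CH3(120°)/tBu(120°) — 2 interactions.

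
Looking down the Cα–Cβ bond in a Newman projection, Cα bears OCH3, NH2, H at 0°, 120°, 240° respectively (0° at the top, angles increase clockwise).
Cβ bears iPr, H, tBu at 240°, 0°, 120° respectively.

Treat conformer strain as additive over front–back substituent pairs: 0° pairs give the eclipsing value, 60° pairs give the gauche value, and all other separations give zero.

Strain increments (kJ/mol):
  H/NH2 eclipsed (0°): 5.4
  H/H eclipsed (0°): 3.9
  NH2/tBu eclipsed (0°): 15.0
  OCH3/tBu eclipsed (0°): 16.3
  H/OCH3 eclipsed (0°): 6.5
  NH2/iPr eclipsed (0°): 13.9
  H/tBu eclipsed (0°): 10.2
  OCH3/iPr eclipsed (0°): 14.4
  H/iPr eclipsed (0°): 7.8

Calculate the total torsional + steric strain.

This conformer (eclipsed): OCH3–H eclipsed, NH2–tBu eclipsed, H–iPr eclipsed; 6.5 + 15.0 + 7.8 = 29.3 kJ/mol.

29.3 kJ/mol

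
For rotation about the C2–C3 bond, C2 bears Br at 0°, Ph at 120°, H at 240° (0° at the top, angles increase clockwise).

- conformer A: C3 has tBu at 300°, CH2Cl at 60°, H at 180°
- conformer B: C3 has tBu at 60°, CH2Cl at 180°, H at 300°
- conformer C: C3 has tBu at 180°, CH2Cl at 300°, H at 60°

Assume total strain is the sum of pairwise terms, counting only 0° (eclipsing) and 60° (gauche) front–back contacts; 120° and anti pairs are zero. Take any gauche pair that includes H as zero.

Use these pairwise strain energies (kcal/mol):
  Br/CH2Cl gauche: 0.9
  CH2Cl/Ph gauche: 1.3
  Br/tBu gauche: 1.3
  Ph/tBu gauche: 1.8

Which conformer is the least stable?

A (staggered): Br–tBu gauche, Br–CH2Cl gauche, Ph–CH2Cl gauche; 1.3 + 0.9 + 1.3 = 3.5 kcal/mol.
B (staggered): Br–tBu gauche, Ph–tBu gauche, Ph–CH2Cl gauche; 1.3 + 1.8 + 1.3 = 4.4 kcal/mol.
C (staggered): Br–CH2Cl gauche, Ph–tBu gauche; 0.9 + 1.8 = 2.7 kcal/mol.
B has the highest total (4.4 kcal/mol).

B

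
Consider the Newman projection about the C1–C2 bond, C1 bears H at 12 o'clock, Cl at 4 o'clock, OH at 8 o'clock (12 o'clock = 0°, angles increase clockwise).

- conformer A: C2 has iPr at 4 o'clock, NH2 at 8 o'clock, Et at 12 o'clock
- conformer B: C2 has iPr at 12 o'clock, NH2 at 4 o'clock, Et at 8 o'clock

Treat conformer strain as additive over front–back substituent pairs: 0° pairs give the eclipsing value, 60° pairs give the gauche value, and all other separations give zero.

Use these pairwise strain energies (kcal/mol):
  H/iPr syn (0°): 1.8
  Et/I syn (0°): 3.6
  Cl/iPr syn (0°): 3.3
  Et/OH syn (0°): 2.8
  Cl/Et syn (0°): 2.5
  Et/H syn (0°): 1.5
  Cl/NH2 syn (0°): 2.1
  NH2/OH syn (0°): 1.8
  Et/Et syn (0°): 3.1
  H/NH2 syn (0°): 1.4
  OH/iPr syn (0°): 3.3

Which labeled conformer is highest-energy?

B

A (eclipsed): H–Et eclipsed, Cl–iPr eclipsed, OH–NH2 eclipsed; 1.5 + 3.3 + 1.8 = 6.6 kcal/mol.
B (eclipsed): H–iPr eclipsed, Cl–NH2 eclipsed, OH–Et eclipsed; 1.8 + 2.1 + 2.8 = 6.7 kcal/mol.
B has the highest total (6.7 kcal/mol).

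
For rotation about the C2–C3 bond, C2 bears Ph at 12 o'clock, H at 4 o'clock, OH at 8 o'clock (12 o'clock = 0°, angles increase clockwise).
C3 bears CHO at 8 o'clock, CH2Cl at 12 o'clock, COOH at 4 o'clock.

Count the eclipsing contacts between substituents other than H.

Non-H eclipsing pairs: Ph(0°)/CH2Cl(0°); OH(240°)/CHO(240°) — 2 interactions.

2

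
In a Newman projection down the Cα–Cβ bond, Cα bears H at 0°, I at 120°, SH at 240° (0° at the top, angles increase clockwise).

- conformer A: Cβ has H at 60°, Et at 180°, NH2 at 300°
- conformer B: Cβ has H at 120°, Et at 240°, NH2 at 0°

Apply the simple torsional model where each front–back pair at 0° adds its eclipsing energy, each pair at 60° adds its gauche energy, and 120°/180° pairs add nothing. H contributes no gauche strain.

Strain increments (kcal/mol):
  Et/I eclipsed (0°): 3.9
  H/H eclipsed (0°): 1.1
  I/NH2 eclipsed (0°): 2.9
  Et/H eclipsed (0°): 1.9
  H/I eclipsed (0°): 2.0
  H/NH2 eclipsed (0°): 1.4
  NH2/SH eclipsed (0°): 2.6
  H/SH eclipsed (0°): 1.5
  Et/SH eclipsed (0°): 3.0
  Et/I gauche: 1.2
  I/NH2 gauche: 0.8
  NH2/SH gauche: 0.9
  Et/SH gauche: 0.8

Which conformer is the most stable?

A (staggered): I(120°)/Et(180°) gauche 1.2; SH(240°)/Et(180°) gauche 0.8; SH(240°)/NH2(300°) gauche 0.9 → 2.9 kcal/mol.
B (eclipsed): H(0°)/NH2(0°) eclipsed 1.4; I(120°)/H(120°) eclipsed 2.0; SH(240°)/Et(240°) eclipsed 3.0 → 6.4 kcal/mol.
A has the lowest total (2.9 kcal/mol).

A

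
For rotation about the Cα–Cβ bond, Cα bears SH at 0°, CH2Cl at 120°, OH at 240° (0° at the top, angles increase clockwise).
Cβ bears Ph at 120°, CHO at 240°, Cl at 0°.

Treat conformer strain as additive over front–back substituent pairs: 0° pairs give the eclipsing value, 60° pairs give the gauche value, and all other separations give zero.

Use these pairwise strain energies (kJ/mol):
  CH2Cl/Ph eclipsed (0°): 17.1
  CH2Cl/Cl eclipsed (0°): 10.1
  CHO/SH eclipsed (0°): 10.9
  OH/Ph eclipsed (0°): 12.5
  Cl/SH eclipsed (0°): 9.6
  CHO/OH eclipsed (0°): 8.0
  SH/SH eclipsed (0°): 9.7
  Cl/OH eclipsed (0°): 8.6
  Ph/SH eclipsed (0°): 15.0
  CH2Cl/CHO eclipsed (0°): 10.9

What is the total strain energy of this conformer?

This conformer is eclipsed. SH at 0° is eclipsed with Cl at 0° (9.6); CH2Cl at 120° is eclipsed with Ph at 120° (17.1); OH at 240° is eclipsed with CHO at 240° (8.0). Total 34.7 kJ/mol.

34.7 kJ/mol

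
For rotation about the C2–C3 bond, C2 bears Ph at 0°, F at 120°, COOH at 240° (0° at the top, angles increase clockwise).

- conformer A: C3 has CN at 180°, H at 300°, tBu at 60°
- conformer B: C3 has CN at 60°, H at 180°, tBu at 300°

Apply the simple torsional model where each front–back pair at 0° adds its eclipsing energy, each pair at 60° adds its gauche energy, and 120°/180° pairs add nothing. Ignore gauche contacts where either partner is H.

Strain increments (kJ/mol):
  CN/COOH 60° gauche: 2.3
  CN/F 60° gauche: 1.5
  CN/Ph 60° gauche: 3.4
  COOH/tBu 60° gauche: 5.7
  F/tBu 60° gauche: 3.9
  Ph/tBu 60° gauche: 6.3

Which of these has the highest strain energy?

B

A is staggered. Ph at 0° is gauche with tBu at 60° (6.3); F at 120° is gauche with CN at 180° (1.5); F at 120° is gauche with tBu at 60° (3.9); COOH at 240° is gauche with CN at 180° (2.3). Total 14.0 kJ/mol.
B is staggered. Ph at 0° is gauche with CN at 60° (3.4); Ph at 0° is gauche with tBu at 300° (6.3); F at 120° is gauche with CN at 60° (1.5); COOH at 240° is gauche with tBu at 300° (5.7). Total 16.9 kJ/mol.
B has the highest total (16.9 kJ/mol).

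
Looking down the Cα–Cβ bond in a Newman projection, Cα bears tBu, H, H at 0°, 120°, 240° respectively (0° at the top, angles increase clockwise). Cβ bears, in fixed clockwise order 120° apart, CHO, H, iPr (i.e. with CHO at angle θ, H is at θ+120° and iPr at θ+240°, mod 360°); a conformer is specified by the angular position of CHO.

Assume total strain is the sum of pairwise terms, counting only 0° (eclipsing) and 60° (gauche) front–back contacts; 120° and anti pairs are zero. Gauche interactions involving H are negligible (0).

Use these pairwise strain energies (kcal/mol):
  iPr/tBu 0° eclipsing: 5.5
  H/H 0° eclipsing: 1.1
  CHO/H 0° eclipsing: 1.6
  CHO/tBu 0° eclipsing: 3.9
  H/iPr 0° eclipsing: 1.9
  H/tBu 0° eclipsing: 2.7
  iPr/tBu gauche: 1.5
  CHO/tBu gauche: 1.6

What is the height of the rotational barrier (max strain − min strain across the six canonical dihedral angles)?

CHO at 0° (eclipsed): tBu(0°)/CHO(0°) eclipsed 3.9; H(120°)/H(120°) eclipsed 1.1; H(240°)/iPr(240°) eclipsed 1.9 → 6.9 kcal/mol.
CHO at 60° (staggered): tBu(0°)/CHO(60°) gauche 1.6; tBu(0°)/iPr(300°) gauche 1.5 → 3.1 kcal/mol.
CHO at 120° (eclipsed): tBu(0°)/iPr(0°) eclipsed 5.5; H(120°)/CHO(120°) eclipsed 1.6; H(240°)/H(240°) eclipsed 1.1 → 8.2 kcal/mol.
CHO at 180° (staggered): tBu(0°)/iPr(60°) gauche 1.5 → 1.5 kcal/mol.
CHO at 240° (eclipsed): tBu(0°)/H(0°) eclipsed 2.7; H(120°)/iPr(120°) eclipsed 1.9; H(240°)/CHO(240°) eclipsed 1.6 → 6.2 kcal/mol.
CHO at 300° (staggered): tBu(0°)/CHO(300°) gauche 1.6 → 1.6 kcal/mol.
Max at 120° (8.2 kcal/mol), min at 180° (1.5 kcal/mol); barrier = 6.7 kcal/mol.

6.7 kcal/mol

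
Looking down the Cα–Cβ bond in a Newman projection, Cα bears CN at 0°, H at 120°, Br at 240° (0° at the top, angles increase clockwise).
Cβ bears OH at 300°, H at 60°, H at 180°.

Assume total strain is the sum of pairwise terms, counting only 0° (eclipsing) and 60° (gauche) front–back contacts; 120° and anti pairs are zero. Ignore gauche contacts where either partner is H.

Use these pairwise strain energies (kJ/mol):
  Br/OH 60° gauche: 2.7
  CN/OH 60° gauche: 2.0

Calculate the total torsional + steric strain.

4.7 kJ/mol

This conformer is staggered. CN at 0° is gauche with OH at 300° (2.0); Br at 240° is gauche with OH at 300° (2.7). Total 4.7 kJ/mol.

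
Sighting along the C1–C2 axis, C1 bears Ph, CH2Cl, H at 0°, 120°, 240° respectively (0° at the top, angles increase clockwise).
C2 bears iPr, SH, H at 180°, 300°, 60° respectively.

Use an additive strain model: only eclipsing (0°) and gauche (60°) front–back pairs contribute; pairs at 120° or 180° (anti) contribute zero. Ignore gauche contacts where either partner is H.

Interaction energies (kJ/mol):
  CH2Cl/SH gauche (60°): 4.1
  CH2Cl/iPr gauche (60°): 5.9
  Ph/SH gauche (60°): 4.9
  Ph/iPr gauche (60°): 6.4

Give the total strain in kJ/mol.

This conformer (staggered): Ph–SH gauche, CH2Cl–iPr gauche; 4.9 + 5.9 = 10.8 kJ/mol.

10.8 kJ/mol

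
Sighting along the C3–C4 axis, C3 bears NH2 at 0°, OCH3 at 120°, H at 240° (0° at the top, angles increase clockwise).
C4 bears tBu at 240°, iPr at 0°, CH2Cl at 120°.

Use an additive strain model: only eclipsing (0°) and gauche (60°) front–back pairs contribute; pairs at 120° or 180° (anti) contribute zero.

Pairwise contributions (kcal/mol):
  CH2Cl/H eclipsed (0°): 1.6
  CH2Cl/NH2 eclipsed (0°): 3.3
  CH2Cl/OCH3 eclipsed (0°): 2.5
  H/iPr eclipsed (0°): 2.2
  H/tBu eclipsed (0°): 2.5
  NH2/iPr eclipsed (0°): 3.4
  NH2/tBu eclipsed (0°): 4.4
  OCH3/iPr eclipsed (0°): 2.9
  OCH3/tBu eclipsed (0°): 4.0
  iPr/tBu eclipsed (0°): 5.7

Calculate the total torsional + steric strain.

This conformer is eclipsed. NH2 at 0° is eclipsed with iPr at 0° (3.4); OCH3 at 120° is eclipsed with CH2Cl at 120° (2.5); H at 240° is eclipsed with tBu at 240° (2.5). Total 8.4 kcal/mol.

8.4 kcal/mol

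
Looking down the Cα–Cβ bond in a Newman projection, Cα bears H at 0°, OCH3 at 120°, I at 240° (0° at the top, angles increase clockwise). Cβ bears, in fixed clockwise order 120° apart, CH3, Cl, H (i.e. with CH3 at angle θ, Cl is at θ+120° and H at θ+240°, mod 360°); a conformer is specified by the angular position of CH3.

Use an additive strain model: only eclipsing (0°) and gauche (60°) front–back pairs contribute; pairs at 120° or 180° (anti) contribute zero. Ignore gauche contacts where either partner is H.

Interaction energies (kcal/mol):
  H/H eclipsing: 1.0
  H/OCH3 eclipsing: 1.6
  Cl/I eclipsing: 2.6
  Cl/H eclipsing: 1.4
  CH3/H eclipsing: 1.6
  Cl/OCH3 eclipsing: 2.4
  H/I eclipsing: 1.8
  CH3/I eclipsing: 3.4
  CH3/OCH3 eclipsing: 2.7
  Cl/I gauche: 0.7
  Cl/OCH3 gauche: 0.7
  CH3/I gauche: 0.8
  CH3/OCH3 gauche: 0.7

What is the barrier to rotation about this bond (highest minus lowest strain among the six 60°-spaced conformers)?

4.9 kcal/mol

CH3 at 0° (eclipsed): H–CH3 eclipsed, OCH3–Cl eclipsed, I–H eclipsed; 1.6 + 2.4 + 1.8 = 5.8 kcal/mol.
CH3 at 60° (staggered): OCH3–CH3 gauche, OCH3–Cl gauche, I–Cl gauche; 0.7 + 0.7 + 0.7 = 2.1 kcal/mol.
CH3 at 120° (eclipsed): H–H eclipsed, OCH3–CH3 eclipsed, I–Cl eclipsed; 1.0 + 2.7 + 2.6 = 6.3 kcal/mol.
CH3 at 180° (staggered): OCH3–CH3 gauche, I–CH3 gauche, I–Cl gauche; 0.7 + 0.8 + 0.7 = 2.2 kcal/mol.
CH3 at 240° (eclipsed): H–Cl eclipsed, OCH3–H eclipsed, I–CH3 eclipsed; 1.4 + 1.6 + 3.4 = 6.4 kcal/mol.
CH3 at 300° (staggered): OCH3–Cl gauche, I–CH3 gauche; 0.7 + 0.8 = 1.5 kcal/mol.
Max at 240° (6.4 kcal/mol), min at 300° (1.5 kcal/mol); barrier = 4.9 kcal/mol.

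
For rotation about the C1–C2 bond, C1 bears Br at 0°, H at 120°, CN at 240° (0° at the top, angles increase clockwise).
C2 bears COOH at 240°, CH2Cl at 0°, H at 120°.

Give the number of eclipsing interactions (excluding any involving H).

Non-H eclipsing pairs: Br(0°)/CH2Cl(0°); CN(240°)/COOH(240°) — 2 interactions.

2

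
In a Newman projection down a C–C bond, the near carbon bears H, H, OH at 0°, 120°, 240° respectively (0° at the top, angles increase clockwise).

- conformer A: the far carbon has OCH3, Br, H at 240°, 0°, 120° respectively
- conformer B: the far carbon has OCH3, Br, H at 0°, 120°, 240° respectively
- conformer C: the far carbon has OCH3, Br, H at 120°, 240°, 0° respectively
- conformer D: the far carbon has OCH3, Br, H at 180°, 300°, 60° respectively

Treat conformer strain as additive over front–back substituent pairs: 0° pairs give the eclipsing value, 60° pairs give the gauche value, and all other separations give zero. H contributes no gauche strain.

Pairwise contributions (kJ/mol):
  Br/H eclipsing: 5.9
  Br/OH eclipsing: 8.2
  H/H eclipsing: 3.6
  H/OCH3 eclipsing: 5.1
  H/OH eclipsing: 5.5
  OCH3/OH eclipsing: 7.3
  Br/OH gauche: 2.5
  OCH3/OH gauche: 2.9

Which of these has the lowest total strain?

D

A is eclipsed. H at 0° is eclipsed with Br at 0° (5.9); H at 120° is eclipsed with H at 120° (3.6); OH at 240° is eclipsed with OCH3 at 240° (7.3). Total 16.8 kJ/mol.
B is eclipsed. H at 0° is eclipsed with OCH3 at 0° (5.1); H at 120° is eclipsed with Br at 120° (5.9); OH at 240° is eclipsed with H at 240° (5.5). Total 16.5 kJ/mol.
C is eclipsed. H at 0° is eclipsed with H at 0° (3.6); H at 120° is eclipsed with OCH3 at 120° (5.1); OH at 240° is eclipsed with Br at 240° (8.2). Total 16.9 kJ/mol.
D is staggered. OH at 240° is gauche with OCH3 at 180° (2.9); OH at 240° is gauche with Br at 300° (2.5). Total 5.4 kJ/mol.
D has the lowest total (5.4 kJ/mol).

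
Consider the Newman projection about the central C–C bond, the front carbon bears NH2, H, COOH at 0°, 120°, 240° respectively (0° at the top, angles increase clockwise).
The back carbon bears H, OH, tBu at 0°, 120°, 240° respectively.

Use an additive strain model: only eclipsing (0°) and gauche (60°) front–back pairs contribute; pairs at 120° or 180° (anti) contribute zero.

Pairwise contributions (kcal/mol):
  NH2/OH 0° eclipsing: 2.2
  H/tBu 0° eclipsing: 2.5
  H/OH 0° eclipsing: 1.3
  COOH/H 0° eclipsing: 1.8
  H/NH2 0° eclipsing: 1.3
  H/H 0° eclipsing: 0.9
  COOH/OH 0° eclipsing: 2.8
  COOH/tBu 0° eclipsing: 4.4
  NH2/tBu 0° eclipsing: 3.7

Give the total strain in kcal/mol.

7.0 kcal/mol

This conformer is eclipsed. NH2 at 0° is eclipsed with H at 0° (1.3); H at 120° is eclipsed with OH at 120° (1.3); COOH at 240° is eclipsed with tBu at 240° (4.4). Total 7.0 kcal/mol.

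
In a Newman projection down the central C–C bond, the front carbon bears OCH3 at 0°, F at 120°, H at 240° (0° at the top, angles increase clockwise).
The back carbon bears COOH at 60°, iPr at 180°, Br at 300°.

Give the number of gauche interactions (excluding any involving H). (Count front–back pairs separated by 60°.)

4

Non-H gauche pairs: OCH3(0°)/COOH(60°); OCH3(0°)/Br(300°); F(120°)/COOH(60°); F(120°)/iPr(180°) — 4 interactions.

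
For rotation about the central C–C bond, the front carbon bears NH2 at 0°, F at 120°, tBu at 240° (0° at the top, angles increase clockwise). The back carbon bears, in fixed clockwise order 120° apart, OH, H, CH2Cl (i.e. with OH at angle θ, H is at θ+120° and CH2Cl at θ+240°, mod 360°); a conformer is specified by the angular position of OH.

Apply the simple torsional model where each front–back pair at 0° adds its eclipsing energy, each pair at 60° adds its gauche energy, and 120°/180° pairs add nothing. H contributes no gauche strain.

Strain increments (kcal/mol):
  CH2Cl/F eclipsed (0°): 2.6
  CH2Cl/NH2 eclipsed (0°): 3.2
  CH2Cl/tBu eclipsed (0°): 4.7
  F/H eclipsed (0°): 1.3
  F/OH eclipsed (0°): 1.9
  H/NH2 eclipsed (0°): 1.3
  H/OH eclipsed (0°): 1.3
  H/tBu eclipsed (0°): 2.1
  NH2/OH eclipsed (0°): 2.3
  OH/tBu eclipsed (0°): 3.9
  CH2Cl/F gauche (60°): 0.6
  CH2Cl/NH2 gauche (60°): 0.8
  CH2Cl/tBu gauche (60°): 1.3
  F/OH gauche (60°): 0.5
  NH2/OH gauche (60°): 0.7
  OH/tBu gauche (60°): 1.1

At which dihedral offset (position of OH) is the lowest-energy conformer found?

180°

OH at 0° (eclipsed): NH2–OH eclipsed, F–H eclipsed, tBu–CH2Cl eclipsed; 2.3 + 1.3 + 4.7 = 8.3 kcal/mol.
OH at 60° (staggered): NH2–OH gauche, NH2–CH2Cl gauche, F–OH gauche, tBu–CH2Cl gauche; 0.7 + 0.8 + 0.5 + 1.3 = 3.3 kcal/mol.
OH at 120° (eclipsed): NH2–CH2Cl eclipsed, F–OH eclipsed, tBu–H eclipsed; 3.2 + 1.9 + 2.1 = 7.2 kcal/mol.
OH at 180° (staggered): NH2–CH2Cl gauche, F–OH gauche, F–CH2Cl gauche, tBu–OH gauche; 0.8 + 0.5 + 0.6 + 1.1 = 3.0 kcal/mol.
OH at 240° (eclipsed): NH2–H eclipsed, F–CH2Cl eclipsed, tBu–OH eclipsed; 1.3 + 2.6 + 3.9 = 7.8 kcal/mol.
OH at 300° (staggered): NH2–OH gauche, F–CH2Cl gauche, tBu–OH gauche, tBu–CH2Cl gauche; 0.7 + 0.6 + 1.1 + 1.3 = 3.7 kcal/mol.
The minimum (3.0 kcal/mol) occurs with OH at 180°.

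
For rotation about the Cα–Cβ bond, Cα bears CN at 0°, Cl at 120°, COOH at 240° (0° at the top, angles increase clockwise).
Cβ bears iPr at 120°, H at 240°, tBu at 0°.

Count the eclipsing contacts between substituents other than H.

2

Non-H eclipsing pairs: CN(0°)/tBu(0°); Cl(120°)/iPr(120°) — 2 interactions.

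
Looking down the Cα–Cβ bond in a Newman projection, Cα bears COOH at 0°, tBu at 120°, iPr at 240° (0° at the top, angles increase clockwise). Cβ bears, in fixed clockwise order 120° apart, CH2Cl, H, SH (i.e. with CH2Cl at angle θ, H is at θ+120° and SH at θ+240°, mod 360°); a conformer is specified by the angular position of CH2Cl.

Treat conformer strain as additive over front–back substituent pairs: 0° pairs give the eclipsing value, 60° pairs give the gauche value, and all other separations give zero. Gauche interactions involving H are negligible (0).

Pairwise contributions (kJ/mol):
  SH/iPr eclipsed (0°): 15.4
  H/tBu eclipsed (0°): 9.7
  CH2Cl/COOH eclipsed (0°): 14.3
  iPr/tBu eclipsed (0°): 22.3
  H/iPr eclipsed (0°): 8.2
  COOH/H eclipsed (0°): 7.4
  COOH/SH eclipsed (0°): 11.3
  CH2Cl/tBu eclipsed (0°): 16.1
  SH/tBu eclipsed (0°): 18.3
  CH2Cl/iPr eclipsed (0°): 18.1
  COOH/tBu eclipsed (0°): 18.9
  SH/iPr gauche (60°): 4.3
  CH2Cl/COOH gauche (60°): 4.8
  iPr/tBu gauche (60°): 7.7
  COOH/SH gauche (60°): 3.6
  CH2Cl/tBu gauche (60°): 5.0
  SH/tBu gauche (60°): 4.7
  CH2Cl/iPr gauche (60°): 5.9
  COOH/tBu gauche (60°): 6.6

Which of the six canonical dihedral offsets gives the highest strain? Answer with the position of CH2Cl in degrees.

CH2Cl at 0° (eclipsed): COOH(0°)/CH2Cl(0°) eclipsed 14.3; tBu(120°)/H(120°) eclipsed 9.7; iPr(240°)/SH(240°) eclipsed 15.4 → 39.4 kJ/mol.
CH2Cl at 60° (staggered): COOH(0°)/CH2Cl(60°) gauche 4.8; COOH(0°)/SH(300°) gauche 3.6; tBu(120°)/CH2Cl(60°) gauche 5.0; iPr(240°)/SH(300°) gauche 4.3 → 17.7 kJ/mol.
CH2Cl at 120° (eclipsed): COOH(0°)/SH(0°) eclipsed 11.3; tBu(120°)/CH2Cl(120°) eclipsed 16.1; iPr(240°)/H(240°) eclipsed 8.2 → 35.6 kJ/mol.
CH2Cl at 180° (staggered): COOH(0°)/SH(60°) gauche 3.6; tBu(120°)/CH2Cl(180°) gauche 5.0; tBu(120°)/SH(60°) gauche 4.7; iPr(240°)/CH2Cl(180°) gauche 5.9 → 19.2 kJ/mol.
CH2Cl at 240° (eclipsed): COOH(0°)/H(0°) eclipsed 7.4; tBu(120°)/SH(120°) eclipsed 18.3; iPr(240°)/CH2Cl(240°) eclipsed 18.1 → 43.8 kJ/mol.
CH2Cl at 300° (staggered): COOH(0°)/CH2Cl(300°) gauche 4.8; tBu(120°)/SH(180°) gauche 4.7; iPr(240°)/CH2Cl(300°) gauche 5.9; iPr(240°)/SH(180°) gauche 4.3 → 19.7 kJ/mol.
The maximum (43.8 kJ/mol) occurs with CH2Cl at 240°.

240°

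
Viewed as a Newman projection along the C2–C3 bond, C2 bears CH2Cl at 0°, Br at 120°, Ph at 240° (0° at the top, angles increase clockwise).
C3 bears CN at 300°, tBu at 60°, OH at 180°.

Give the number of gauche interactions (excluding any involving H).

Non-H gauche pairs: CH2Cl(0°)/CN(300°); CH2Cl(0°)/tBu(60°); Br(120°)/tBu(60°); Br(120°)/OH(180°); Ph(240°)/CN(300°); Ph(240°)/OH(180°) — 6 interactions.

6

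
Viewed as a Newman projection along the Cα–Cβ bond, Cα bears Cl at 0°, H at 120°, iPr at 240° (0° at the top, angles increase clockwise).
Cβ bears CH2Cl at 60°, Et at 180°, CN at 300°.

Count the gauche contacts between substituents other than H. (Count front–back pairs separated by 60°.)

4

Non-H gauche pairs: Cl(0°)/CH2Cl(60°); Cl(0°)/CN(300°); iPr(240°)/Et(180°); iPr(240°)/CN(300°) — 4 interactions.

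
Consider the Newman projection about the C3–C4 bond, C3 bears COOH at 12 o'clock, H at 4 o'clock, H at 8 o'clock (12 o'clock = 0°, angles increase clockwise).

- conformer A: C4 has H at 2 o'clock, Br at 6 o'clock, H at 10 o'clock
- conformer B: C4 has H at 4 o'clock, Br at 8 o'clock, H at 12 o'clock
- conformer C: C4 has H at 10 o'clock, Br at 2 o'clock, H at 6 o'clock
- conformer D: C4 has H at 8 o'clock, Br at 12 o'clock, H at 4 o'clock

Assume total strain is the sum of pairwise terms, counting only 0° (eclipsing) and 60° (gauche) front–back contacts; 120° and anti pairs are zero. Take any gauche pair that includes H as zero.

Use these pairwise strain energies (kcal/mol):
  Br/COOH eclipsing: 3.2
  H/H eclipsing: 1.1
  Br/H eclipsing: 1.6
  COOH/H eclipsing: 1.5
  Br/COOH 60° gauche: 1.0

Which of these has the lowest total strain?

A

A (staggered): no non-H gauche contacts → 0.0 kcal/mol.
B is eclipsed. COOH at 0° is eclipsed with H at 0° (1.5); H at 120° is eclipsed with H at 120° (1.1); H at 240° is eclipsed with Br at 240° (1.6). Total 4.2 kcal/mol.
C is staggered. COOH at 0° is gauche with Br at 60° (1.0). Total 1.0 kcal/mol.
D is eclipsed. COOH at 0° is eclipsed with Br at 0° (3.2); H at 120° is eclipsed with H at 120° (1.1); H at 240° is eclipsed with H at 240° (1.1). Total 5.4 kcal/mol.
A has the lowest total (0.0 kcal/mol).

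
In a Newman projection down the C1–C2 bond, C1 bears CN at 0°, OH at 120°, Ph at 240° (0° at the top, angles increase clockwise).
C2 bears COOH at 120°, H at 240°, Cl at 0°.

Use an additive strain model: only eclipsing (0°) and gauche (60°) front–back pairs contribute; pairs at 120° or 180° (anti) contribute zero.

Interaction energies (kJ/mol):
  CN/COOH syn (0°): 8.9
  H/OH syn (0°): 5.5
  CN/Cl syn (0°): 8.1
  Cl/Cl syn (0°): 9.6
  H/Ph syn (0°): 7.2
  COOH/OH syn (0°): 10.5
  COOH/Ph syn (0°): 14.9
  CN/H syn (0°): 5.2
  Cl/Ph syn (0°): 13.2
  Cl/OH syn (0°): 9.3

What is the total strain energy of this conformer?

25.8 kJ/mol

This conformer is eclipsed. CN at 0° is eclipsed with Cl at 0° (8.1); OH at 120° is eclipsed with COOH at 120° (10.5); Ph at 240° is eclipsed with H at 240° (7.2). Total 25.8 kJ/mol.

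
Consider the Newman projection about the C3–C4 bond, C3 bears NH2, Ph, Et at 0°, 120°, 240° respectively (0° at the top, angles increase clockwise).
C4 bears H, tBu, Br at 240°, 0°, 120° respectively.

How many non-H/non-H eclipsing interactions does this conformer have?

Non-H eclipsing pairs: NH2(0°)/tBu(0°); Ph(120°)/Br(120°) — 2 interactions.

2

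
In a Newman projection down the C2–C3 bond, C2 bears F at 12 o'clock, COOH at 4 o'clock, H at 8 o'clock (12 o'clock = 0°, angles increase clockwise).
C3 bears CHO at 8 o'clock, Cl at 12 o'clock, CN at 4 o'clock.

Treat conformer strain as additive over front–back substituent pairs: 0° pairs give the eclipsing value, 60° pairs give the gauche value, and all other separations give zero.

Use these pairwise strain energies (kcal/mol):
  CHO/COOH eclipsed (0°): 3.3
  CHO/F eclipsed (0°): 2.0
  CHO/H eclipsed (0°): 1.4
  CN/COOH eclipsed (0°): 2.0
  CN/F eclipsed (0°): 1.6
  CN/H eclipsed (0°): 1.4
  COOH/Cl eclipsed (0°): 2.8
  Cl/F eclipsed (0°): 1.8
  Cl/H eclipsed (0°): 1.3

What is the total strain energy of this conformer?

This conformer (eclipsed): F(0°)/Cl(0°) eclipsed 1.8; COOH(120°)/CN(120°) eclipsed 2.0; H(240°)/CHO(240°) eclipsed 1.4 → 5.2 kcal/mol.

5.2 kcal/mol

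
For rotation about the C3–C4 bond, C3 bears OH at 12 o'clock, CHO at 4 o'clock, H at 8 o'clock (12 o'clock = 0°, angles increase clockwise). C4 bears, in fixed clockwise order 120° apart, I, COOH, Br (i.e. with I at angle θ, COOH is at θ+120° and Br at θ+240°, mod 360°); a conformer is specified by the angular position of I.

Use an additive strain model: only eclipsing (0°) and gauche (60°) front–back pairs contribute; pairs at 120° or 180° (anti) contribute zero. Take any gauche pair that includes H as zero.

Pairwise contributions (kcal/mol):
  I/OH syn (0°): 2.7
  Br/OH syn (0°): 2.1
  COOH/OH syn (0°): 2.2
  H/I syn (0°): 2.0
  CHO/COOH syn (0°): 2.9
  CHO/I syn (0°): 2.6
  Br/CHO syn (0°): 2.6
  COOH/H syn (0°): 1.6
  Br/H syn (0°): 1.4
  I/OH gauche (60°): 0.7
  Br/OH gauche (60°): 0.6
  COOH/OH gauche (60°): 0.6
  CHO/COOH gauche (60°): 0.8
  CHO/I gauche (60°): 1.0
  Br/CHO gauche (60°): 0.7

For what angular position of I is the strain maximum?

I at 0° (eclipsed): OH–I eclipsed, CHO–COOH eclipsed, H–Br eclipsed; 2.7 + 2.9 + 1.4 = 7.0 kcal/mol.
I at 60° (staggered): OH–I gauche, OH–Br gauche, CHO–I gauche, CHO–COOH gauche; 0.7 + 0.6 + 1.0 + 0.8 = 3.1 kcal/mol.
I at 120° (eclipsed): OH–Br eclipsed, CHO–I eclipsed, H–COOH eclipsed; 2.1 + 2.6 + 1.6 = 6.3 kcal/mol.
I at 180° (staggered): OH–COOH gauche, OH–Br gauche, CHO–I gauche, CHO–Br gauche; 0.6 + 0.6 + 1.0 + 0.7 = 2.9 kcal/mol.
I at 240° (eclipsed): OH–COOH eclipsed, CHO–Br eclipsed, H–I eclipsed; 2.2 + 2.6 + 2.0 = 6.8 kcal/mol.
I at 300° (staggered): OH–I gauche, OH–COOH gauche, CHO–COOH gauche, CHO–Br gauche; 0.7 + 0.6 + 0.8 + 0.7 = 2.8 kcal/mol.
The maximum (7.0 kcal/mol) occurs with I at 0°.

0°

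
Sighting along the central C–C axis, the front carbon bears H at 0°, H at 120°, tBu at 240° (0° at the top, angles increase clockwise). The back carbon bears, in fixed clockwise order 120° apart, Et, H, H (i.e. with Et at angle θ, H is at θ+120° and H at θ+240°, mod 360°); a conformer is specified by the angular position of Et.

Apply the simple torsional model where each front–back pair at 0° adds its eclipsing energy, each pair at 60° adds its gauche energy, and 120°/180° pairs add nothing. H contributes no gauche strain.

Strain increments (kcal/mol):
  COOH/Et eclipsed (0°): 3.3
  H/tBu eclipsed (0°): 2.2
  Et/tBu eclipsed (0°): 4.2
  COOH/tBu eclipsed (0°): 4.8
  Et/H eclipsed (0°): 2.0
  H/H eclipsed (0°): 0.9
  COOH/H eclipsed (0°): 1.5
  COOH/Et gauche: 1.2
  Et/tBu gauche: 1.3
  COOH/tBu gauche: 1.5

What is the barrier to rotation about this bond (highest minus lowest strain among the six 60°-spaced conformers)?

6.0 kcal/mol

Et at 0° is eclipsed. H at 0° is eclipsed with Et at 0° (2.0); H at 120° is eclipsed with H at 120° (0.9); tBu at 240° is eclipsed with H at 240° (2.2). Total 5.1 kcal/mol.
Et at 60° (staggered): no non-H gauche contacts → 0.0 kcal/mol.
Et at 120° is eclipsed. H at 0° is eclipsed with H at 0° (0.9); H at 120° is eclipsed with Et at 120° (2.0); tBu at 240° is eclipsed with H at 240° (2.2). Total 5.1 kcal/mol.
Et at 180° is staggered. tBu at 240° is gauche with Et at 180° (1.3). Total 1.3 kcal/mol.
Et at 240° is eclipsed. H at 0° is eclipsed with H at 0° (0.9); H at 120° is eclipsed with H at 120° (0.9); tBu at 240° is eclipsed with Et at 240° (4.2). Total 6.0 kcal/mol.
Et at 300° is staggered. tBu at 240° is gauche with Et at 300° (1.3). Total 1.3 kcal/mol.
Max at 240° (6.0 kcal/mol), min at 60° (0.0 kcal/mol); barrier = 6.0 kcal/mol.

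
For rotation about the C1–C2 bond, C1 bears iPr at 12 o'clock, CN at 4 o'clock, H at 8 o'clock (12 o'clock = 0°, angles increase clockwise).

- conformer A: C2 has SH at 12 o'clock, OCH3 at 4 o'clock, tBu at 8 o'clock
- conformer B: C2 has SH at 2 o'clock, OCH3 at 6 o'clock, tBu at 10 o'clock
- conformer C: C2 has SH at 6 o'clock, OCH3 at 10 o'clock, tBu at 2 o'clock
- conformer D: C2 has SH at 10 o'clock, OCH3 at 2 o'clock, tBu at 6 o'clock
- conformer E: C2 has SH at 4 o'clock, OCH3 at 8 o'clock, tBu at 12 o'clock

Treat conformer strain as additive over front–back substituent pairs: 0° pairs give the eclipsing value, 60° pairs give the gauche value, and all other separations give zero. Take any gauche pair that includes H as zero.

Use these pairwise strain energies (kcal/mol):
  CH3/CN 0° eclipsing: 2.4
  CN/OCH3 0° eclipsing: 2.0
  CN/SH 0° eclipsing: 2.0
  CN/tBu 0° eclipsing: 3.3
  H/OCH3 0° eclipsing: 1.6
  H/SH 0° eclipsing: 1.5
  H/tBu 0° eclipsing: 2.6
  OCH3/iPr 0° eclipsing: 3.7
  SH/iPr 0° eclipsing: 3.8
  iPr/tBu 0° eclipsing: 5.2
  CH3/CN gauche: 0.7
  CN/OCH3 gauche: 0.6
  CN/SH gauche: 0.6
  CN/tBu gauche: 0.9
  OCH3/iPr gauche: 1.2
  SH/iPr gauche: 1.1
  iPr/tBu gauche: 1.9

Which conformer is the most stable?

D

A (eclipsed): iPr(0°)/SH(0°) eclipsed 3.8; CN(120°)/OCH3(120°) eclipsed 2.0; H(240°)/tBu(240°) eclipsed 2.6 → 8.4 kcal/mol.
B (staggered): iPr(0°)/SH(60°) gauche 1.1; iPr(0°)/tBu(300°) gauche 1.9; CN(120°)/SH(60°) gauche 0.6; CN(120°)/OCH3(180°) gauche 0.6 → 4.2 kcal/mol.
C (staggered): iPr(0°)/OCH3(300°) gauche 1.2; iPr(0°)/tBu(60°) gauche 1.9; CN(120°)/SH(180°) gauche 0.6; CN(120°)/tBu(60°) gauche 0.9 → 4.6 kcal/mol.
D (staggered): iPr(0°)/SH(300°) gauche 1.1; iPr(0°)/OCH3(60°) gauche 1.2; CN(120°)/OCH3(60°) gauche 0.6; CN(120°)/tBu(180°) gauche 0.9 → 3.8 kcal/mol.
E (eclipsed): iPr(0°)/tBu(0°) eclipsed 5.2; CN(120°)/SH(120°) eclipsed 2.0; H(240°)/OCH3(240°) eclipsed 1.6 → 8.8 kcal/mol.
D has the lowest total (3.8 kcal/mol).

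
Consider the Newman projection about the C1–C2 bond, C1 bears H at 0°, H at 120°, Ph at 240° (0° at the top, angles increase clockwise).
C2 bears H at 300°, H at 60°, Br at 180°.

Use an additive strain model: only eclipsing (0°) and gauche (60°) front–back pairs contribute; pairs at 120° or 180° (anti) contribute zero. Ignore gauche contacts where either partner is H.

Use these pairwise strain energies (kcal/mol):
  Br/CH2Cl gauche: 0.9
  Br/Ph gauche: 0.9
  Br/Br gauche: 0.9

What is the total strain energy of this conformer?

This conformer (staggered): Ph–Br gauche; 0.9 = 0.9 kcal/mol.

0.9 kcal/mol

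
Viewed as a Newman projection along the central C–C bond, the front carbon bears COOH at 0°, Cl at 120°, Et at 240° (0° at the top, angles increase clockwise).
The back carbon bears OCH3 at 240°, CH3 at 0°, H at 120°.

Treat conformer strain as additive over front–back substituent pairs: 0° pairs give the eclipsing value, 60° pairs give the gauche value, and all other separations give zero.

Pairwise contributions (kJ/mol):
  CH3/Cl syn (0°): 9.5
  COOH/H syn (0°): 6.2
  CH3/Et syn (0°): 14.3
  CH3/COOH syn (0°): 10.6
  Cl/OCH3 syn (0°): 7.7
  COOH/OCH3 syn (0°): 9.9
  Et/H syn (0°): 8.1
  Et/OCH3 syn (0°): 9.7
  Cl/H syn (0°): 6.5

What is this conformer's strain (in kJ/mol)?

26.8 kJ/mol

This conformer is eclipsed. COOH at 0° is eclipsed with CH3 at 0° (10.6); Cl at 120° is eclipsed with H at 120° (6.5); Et at 240° is eclipsed with OCH3 at 240° (9.7). Total 26.8 kJ/mol.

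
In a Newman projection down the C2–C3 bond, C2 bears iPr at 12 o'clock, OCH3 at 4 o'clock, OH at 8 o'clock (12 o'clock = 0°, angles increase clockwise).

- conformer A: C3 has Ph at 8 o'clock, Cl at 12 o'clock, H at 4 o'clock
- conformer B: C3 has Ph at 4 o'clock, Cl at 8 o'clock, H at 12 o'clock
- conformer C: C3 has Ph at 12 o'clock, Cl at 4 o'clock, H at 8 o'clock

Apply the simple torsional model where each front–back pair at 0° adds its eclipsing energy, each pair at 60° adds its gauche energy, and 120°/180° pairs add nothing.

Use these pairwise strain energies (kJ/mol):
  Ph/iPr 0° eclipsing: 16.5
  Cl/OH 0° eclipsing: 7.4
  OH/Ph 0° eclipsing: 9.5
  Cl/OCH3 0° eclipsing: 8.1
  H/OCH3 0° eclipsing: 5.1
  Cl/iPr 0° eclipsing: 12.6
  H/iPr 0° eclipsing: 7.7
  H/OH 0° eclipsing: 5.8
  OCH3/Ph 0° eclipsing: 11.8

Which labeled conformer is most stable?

B

A is eclipsed. iPr at 0° is eclipsed with Cl at 0° (12.6); OCH3 at 120° is eclipsed with H at 120° (5.1); OH at 240° is eclipsed with Ph at 240° (9.5). Total 27.2 kJ/mol.
B is eclipsed. iPr at 0° is eclipsed with H at 0° (7.7); OCH3 at 120° is eclipsed with Ph at 120° (11.8); OH at 240° is eclipsed with Cl at 240° (7.4). Total 26.9 kJ/mol.
C is eclipsed. iPr at 0° is eclipsed with Ph at 0° (16.5); OCH3 at 120° is eclipsed with Cl at 120° (8.1); OH at 240° is eclipsed with H at 240° (5.8). Total 30.4 kJ/mol.
B has the lowest total (26.9 kJ/mol).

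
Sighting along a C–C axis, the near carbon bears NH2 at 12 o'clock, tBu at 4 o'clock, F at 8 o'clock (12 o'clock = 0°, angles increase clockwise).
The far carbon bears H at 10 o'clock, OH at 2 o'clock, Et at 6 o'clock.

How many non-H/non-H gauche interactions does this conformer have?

Non-H gauche pairs: NH2(0°)/OH(60°); tBu(120°)/OH(60°); tBu(120°)/Et(180°); F(240°)/Et(180°) — 4 interactions.

4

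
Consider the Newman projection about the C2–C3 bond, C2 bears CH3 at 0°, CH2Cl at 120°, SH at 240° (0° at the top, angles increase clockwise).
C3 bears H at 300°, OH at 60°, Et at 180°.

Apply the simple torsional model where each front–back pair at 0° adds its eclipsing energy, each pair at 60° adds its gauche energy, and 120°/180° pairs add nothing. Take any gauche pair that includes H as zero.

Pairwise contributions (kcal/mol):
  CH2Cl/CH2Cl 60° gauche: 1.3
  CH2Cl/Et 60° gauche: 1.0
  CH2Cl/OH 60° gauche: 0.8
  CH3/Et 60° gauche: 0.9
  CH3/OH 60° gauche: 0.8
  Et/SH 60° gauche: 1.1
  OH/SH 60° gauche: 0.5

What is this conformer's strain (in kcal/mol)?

This conformer (staggered): CH3–OH gauche, CH2Cl–OH gauche, CH2Cl–Et gauche, SH–Et gauche; 0.8 + 0.8 + 1.0 + 1.1 = 3.7 kcal/mol.

3.7 kcal/mol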